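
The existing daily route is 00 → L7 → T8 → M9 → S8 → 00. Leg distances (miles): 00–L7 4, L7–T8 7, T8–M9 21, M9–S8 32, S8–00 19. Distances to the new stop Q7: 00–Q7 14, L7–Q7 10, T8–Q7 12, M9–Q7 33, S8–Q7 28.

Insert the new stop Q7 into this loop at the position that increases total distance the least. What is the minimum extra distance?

+15 miles — insert Q7 between L7 and T8.

Insertion cost between consecutive stops i–j is d(i,Q7) + d(Q7,j) − d(i,j):
  between 00 and L7: 14 + 10 − 4 = 20
  between L7 and T8: 10 + 12 − 7 = 15
  between T8 and M9: 12 + 33 − 21 = 24
  between M9 and S8: 33 + 28 − 32 = 29
  between S8 and 00: 28 + 14 − 19 = 23
Cheapest insertion is between L7 and T8, adding 15.
New total = 83 + 15 = 98.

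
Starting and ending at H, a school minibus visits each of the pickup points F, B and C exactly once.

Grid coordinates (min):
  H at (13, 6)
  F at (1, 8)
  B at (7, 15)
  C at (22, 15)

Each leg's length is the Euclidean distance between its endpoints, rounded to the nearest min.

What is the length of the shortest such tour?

Shortest round trip = 49 min.

H→F→B→C→H: 12+9+15+13 = 49
H→F→C→B→H: 12+22+15+11 = 60
H→B→F→C→H: 11+9+22+13 = 55
The minimum is 49.
One optimal route: H → F → B → C → H (or its reverse).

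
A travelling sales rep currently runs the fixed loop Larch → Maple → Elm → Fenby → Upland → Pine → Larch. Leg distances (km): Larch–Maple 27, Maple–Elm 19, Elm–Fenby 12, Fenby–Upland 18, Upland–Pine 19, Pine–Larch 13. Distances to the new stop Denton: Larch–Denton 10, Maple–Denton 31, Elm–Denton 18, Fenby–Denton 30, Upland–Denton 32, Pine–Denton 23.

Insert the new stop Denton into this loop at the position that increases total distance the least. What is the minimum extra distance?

Insertion cost between consecutive stops i–j is d(i,Denton) + d(Denton,j) − d(i,j):
  between Larch and Maple: 10 + 31 − 27 = 14
  between Maple and Elm: 31 + 18 − 19 = 30
  between Elm and Fenby: 18 + 30 − 12 = 36
  between Fenby and Upland: 30 + 32 − 18 = 44
  between Upland and Pine: 32 + 23 − 19 = 36
  between Pine and Larch: 23 + 10 − 13 = 20
Cheapest insertion is between Larch and Maple, adding 14.
New total = 108 + 14 = 122.

+14 km — insert Denton between Larch and Maple.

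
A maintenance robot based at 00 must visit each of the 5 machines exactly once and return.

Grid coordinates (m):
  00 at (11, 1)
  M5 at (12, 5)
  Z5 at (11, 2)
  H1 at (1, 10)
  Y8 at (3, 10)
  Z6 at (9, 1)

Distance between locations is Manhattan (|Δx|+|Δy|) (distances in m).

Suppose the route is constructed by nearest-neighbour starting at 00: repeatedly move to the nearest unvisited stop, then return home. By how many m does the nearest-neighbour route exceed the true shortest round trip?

Excess over optimum: 6 m.

From 00: Z5=1, Z6=2, M5=5, Y8=17, H1=19 → choose Z5 (1).
From Z5: Z6=3, M5=4, Y8=16, H1=18 → choose Z6 (3).
From Z6: M5=7, Y8=15, H1=17 → choose M5 (7).
From M5: Y8=14, H1=16 → choose Y8 (14).
From Y8: H1=2 → choose H1 (2).
NN route 00 → Z5 → Z6 → M5 → Y8 → H1 → 00 costs 46.
Optimal: 00 → Z5 → M5 → H1 → Y8 → Z6 → 00 costs 40 (by enumerating all 60 distinct tours).
Excess = 46 − 40 = 6.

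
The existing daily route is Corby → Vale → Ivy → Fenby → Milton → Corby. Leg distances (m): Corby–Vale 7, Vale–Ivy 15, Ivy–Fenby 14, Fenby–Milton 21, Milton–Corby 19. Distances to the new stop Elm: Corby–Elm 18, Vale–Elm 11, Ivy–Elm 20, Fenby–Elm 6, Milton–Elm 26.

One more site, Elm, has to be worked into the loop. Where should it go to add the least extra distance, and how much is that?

Adding 11 m by placing Elm on the Fenby–Milton leg.

Insertion cost between consecutive stops i–j is d(i,Elm) + d(Elm,j) − d(i,j):
  between Corby and Vale: 18 + 11 − 7 = 22
  between Vale and Ivy: 11 + 20 − 15 = 16
  between Ivy and Fenby: 20 + 6 − 14 = 12
  between Fenby and Milton: 6 + 26 − 21 = 11
  between Milton and Corby: 26 + 18 − 19 = 25
Cheapest insertion is between Fenby and Milton, adding 11.
New total = 76 + 11 = 87.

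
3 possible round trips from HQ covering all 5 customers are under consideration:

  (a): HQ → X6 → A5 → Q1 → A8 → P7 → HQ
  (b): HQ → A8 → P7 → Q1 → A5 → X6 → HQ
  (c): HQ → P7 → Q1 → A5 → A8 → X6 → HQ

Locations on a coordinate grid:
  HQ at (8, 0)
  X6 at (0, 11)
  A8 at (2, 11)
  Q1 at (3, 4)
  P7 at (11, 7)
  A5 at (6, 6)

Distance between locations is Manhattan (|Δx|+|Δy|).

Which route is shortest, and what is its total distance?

Shortest is (c), total 56.

(a): 19 + 11 + 5 + 8 + 13 + 10 = 66
(b): 17 + 13 + 11 + 5 + 11 + 19 = 76
(c): 10 + 11 + 5 + 9 + 2 + 19 = 56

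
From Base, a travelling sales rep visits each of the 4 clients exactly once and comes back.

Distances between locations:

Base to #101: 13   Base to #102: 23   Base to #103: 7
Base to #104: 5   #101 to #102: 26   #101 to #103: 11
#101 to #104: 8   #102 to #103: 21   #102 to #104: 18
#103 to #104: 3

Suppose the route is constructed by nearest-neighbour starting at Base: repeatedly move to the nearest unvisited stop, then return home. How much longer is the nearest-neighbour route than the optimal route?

The nearest-neighbour route is 1 longer than optimal.

Base: #104=5, #103=7, #101=13, #102=23 ⇒ #104
#104: #103=3, #101=8, #102=18 ⇒ #103
#103: #101=11, #102=21 ⇒ #101
#101: #102=26 ⇒ #102
NN route Base → #104 → #103 → #101 → #102 → Base costs 68.
Optimal: Base → #101 → #102 → #104 → #103 → Base costs 67 (by enumerating all 12 distinct tours).
Excess = 68 − 67 = 1.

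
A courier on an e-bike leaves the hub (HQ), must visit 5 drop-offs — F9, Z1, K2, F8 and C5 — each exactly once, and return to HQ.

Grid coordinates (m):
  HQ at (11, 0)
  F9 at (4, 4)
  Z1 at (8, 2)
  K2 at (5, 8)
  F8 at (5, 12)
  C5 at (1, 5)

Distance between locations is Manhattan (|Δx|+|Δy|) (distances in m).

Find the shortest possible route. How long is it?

Minimum total distance: 44 m.

HQ-F9-Z1-K2-F8-C5-HQ: 11+6+9+4+11+15 = 56
HQ-F9-Z1-K2-C5-F8-HQ: 11+6+9+7+11+18 = 62
HQ-F9-Z1-F8-K2-C5-HQ: 11+6+13+4+7+15 = 56
HQ-F9-Z1-F8-C5-K2-HQ: 11+6+13+11+7+14 = 62
HQ-F9-Z1-C5-K2-F8-HQ: 11+6+10+7+4+18 = 56
HQ-F9-Z1-C5-F8-K2-HQ: 11+6+10+11+4+14 = 56
HQ-F9-K2-Z1-F8-C5-HQ: 11+5+9+13+11+15 = 64
HQ-F9-K2-Z1-C5-F8-HQ: 11+5+9+10+11+18 = 64
HQ-F9-K2-F8-Z1-C5-HQ: 11+5+4+13+10+15 = 58
HQ-F9-K2-F8-C5-Z1-HQ: 11+5+4+11+10+5 = 46
HQ-F9-K2-C5-Z1-F8-HQ: 11+5+7+10+13+18 = 64
HQ-F9-K2-C5-F8-Z1-HQ: 11+5+7+11+13+5 = 52
HQ-F9-F8-Z1-K2-C5-HQ: 11+9+13+9+7+15 = 64
HQ-F9-F8-Z1-C5-K2-HQ: 11+9+13+10+7+14 = 64
… (46 more)
HQ-F9-C5-K2-F8-Z1-HQ: 11+4+7+4+13+5 = 44  ← best
The minimum is 44.
One optimal route: HQ → F9 → C5 → K2 → F8 → Z1 → HQ (or its reverse).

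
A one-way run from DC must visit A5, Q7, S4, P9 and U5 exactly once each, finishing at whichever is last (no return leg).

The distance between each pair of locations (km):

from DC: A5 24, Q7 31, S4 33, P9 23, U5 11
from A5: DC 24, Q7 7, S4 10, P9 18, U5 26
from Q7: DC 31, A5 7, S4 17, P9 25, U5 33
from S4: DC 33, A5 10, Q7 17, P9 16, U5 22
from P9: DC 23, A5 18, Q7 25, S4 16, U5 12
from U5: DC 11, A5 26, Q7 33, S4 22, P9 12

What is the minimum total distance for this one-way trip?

There are 5! = 120 possible orderings.
DC→A5→Q7→S4→P9→U5: 24+7+17+16+12 = 76
DC→A5→Q7→S4→U5→P9: 24+7+17+22+12 = 82
DC→A5→Q7→P9→S4→U5: 24+7+25+16+22 = 94
DC→A5→Q7→P9→U5→S4: 24+7+25+12+22 = 90
DC→A5→Q7→U5→S4→P9: 24+7+33+22+16 = 102
DC→A5→Q7→U5→P9→S4: 24+7+33+12+16 = 92
DC→A5→S4→Q7→P9→U5: 24+10+17+25+12 = 88
DC→A5→S4→Q7→U5→P9: 24+10+17+33+12 = 96
DC→A5→S4→P9→Q7→U5: 24+10+16+25+33 = 108
DC→A5→S4→P9→U5→Q7: 24+10+16+12+33 = 95
DC→A5→S4→U5→Q7→P9: 24+10+22+33+25 = 114
DC→A5→S4→U5→P9→Q7: 24+10+22+12+25 = 93
DC→A5→P9→Q7→S4→U5: 24+18+25+17+22 = 106
DC→A5→P9→Q7→U5→S4: 24+18+25+33+22 = 122
… (106 more)
DC→U5→P9→S4→A5→Q7: 11+12+16+10+7 = 56  ← best
The minimum is 56.
One shortest path: DC → U5 → P9 → S4 → A5 → Q7.

56 km — the minimum one-way total.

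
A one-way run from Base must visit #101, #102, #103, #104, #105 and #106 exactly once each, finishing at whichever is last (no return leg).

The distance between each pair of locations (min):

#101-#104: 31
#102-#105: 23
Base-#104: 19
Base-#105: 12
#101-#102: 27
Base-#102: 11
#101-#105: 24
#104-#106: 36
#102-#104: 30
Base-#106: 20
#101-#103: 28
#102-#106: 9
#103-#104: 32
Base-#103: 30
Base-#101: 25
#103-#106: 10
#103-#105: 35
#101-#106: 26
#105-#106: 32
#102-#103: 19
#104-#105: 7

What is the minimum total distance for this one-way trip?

There are 6! = 720 possible orderings.
Base→#101→#102→#103→#104→#105→#106: 25+27+19+32+7+32 = 142
Base→#101→#102→#103→#104→#106→#105: 25+27+19+32+36+32 = 171
Base→#101→#102→#103→#105→#104→#106: 25+27+19+35+7+36 = 149
Base→#101→#102→#103→#105→#106→#104: 25+27+19+35+32+36 = 174
Base→#101→#102→#103→#106→#104→#105: 25+27+19+10+36+7 = 124
Base→#101→#102→#103→#106→#105→#104: 25+27+19+10+32+7 = 120
Base→#101→#102→#104→#103→#105→#106: 25+27+30+32+35+32 = 181
Base→#101→#102→#104→#103→#106→#105: 25+27+30+32+10+32 = 156
… (712 more)
Base→#102→#106→#103→#101→#105→#104: 11+9+10+28+24+7 = 89  ← best
The minimum is 89.
One shortest path: Base → #102 → #106 → #103 → #101 → #105 → #104.

Minimum one-way distance = 89 min.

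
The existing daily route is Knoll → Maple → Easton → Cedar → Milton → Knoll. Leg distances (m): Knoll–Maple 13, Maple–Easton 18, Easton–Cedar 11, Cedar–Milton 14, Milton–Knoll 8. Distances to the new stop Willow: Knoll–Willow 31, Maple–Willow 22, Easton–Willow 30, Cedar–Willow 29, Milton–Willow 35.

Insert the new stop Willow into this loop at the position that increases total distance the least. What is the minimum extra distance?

Adding 34 m by placing Willow on the Maple–Easton leg.

Insertion cost between consecutive stops i–j is d(i,Willow) + d(Willow,j) − d(i,j):
  between Knoll and Maple: 31 + 22 − 13 = 40
  between Maple and Easton: 22 + 30 − 18 = 34
  between Easton and Cedar: 30 + 29 − 11 = 48
  between Cedar and Milton: 29 + 35 − 14 = 50
  between Milton and Knoll: 35 + 31 − 8 = 58
Cheapest insertion is between Maple and Easton, adding 34.
New total = 64 + 34 = 98.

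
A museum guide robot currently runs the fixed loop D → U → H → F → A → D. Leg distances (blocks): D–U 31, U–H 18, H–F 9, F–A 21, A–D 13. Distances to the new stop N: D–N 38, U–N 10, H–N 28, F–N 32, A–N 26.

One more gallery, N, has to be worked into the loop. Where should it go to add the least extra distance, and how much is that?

Adding 17 blocks by placing N on the D–U leg.

Insertion cost between consecutive stops i–j is d(i,N) + d(N,j) − d(i,j):
  between D and U: 38 + 10 − 31 = 17
  between U and H: 10 + 28 − 18 = 20
  between H and F: 28 + 32 − 9 = 51
  between F and A: 32 + 26 − 21 = 37
  between A and D: 26 + 38 − 13 = 51
Cheapest insertion is between D and U, adding 17.
New total = 92 + 17 = 109.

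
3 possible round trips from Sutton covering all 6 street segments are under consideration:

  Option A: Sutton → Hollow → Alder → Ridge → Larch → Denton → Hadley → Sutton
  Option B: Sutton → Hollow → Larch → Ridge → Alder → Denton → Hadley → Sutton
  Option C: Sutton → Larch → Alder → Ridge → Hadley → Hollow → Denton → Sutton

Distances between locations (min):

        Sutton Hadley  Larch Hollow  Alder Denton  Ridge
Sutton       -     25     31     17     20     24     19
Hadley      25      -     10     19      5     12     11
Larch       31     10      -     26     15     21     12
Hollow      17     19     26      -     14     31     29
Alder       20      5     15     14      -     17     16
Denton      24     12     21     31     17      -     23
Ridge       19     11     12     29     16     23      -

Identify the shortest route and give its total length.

117 min — Option A is the shortest.

Option A: 17 + 14 + 16 + 12 + 21 + 12 + 25 = 117
Option B: 17 + 26 + 12 + 16 + 17 + 12 + 25 = 125
Option C: 31 + 15 + 16 + 11 + 19 + 31 + 24 = 147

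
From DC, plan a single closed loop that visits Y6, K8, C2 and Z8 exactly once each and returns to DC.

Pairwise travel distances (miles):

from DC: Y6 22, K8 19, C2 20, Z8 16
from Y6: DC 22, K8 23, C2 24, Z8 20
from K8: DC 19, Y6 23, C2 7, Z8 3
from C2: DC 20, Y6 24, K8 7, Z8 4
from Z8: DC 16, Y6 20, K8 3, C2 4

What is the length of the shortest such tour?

Shortest round trip = 72 miles.

DC-Y6-K8-C2-Z8-DC: 22+23+7+4+16 = 72
DC-Y6-K8-Z8-C2-DC: 22+23+3+4+20 = 72
DC-Y6-C2-K8-Z8-DC: 22+24+7+3+16 = 72
DC-Y6-C2-Z8-K8-DC: 22+24+4+3+19 = 72
DC-Y6-Z8-K8-C2-DC: 22+20+3+7+20 = 72
DC-Y6-Z8-C2-K8-DC: 22+20+4+7+19 = 72
DC-K8-Y6-C2-Z8-DC: 19+23+24+4+16 = 86
DC-K8-Y6-Z8-C2-DC: 19+23+20+4+20 = 86
DC-K8-C2-Y6-Z8-DC: 19+7+24+20+16 = 86
DC-K8-Z8-Y6-C2-DC: 19+3+20+24+20 = 86
DC-C2-Y6-K8-Z8-DC: 20+24+23+3+16 = 86
DC-C2-K8-Y6-Z8-DC: 20+7+23+20+16 = 86
The minimum is 72.
One optimal route: DC → Y6 → K8 → C2 → Z8 → DC (or its reverse).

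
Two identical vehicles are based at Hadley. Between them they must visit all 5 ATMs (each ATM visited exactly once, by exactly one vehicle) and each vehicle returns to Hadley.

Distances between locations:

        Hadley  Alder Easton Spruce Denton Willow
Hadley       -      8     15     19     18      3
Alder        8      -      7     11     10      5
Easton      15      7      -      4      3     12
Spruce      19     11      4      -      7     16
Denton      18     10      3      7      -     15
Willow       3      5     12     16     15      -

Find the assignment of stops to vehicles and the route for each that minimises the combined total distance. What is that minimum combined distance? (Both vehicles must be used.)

Check every non-empty split of the stops between the two vehicles; for each half take its own optimal tour:
  {Alder} + {Easton, Spruce, Denton, Willow}: 16 + 44 = 60
  {Easton} + {Alder, Spruce, Denton, Willow}: 30 + 44 = 74
  {Alder, Easton} + {Spruce, Denton, Willow}: 30 + 44 = 74
  {Spruce} + {Alder, Easton, Denton, Willow}: 38 + 36 = 74
  {Alder, Spruce} + {Easton, Denton, Willow}: 38 + 36 = 74
  {Easton, Spruce} + {Alder, Denton, Willow}: 38 + 36 = 74
  … (15 splits in total)
  {Alder, Easton, Spruce, Denton} + {Willow}: 44 + 6 = 50  ← best
Best: vehicle 1 Hadley → Alder → Easton → Spruce → Denton → Hadley = 44; vehicle 2 Hadley → Willow → Hadley = 6; combined 50.

50 — the smallest possible combined total.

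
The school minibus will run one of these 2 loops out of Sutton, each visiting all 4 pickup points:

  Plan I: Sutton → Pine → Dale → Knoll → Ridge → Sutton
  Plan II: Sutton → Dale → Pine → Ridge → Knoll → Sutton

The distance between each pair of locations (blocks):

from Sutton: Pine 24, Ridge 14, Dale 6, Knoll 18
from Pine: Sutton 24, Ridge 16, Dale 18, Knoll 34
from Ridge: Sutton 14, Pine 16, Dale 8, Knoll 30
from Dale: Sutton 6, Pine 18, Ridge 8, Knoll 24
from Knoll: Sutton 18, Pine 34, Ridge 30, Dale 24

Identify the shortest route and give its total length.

88 blocks — Plan II is the shortest.

Plan I: 24 + 18 + 24 + 30 + 14 = 110
Plan II: 6 + 18 + 16 + 30 + 18 = 88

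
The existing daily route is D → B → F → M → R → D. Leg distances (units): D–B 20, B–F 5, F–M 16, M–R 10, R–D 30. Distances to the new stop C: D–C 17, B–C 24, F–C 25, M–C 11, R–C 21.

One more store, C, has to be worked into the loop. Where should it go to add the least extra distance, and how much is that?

+8 — insert C between R and D.

Insertion cost between consecutive stops i–j is d(i,C) + d(C,j) − d(i,j):
  between D and B: 17 + 24 − 20 = 21
  between B and F: 24 + 25 − 5 = 44
  between F and M: 25 + 11 − 16 = 20
  between M and R: 11 + 21 − 10 = 22
  between R and D: 21 + 17 − 30 = 8
Cheapest insertion is between R and D, adding 8.
New total = 81 + 8 = 89.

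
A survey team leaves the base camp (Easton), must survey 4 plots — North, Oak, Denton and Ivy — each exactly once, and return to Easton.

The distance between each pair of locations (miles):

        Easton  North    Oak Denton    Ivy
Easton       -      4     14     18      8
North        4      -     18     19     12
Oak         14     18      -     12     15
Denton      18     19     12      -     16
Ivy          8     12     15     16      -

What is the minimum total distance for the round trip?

With 4 stops there are 4!/2 = 12 distinct round trips (a route and its reverse cost the same).
Easton-North-Oak-Denton-Ivy-Easton: 4+18+12+16+8 = 58
Easton-North-Oak-Ivy-Denton-Easton: 4+18+15+16+18 = 71
Easton-North-Denton-Oak-Ivy-Easton: 4+19+12+15+8 = 58
Easton-North-Denton-Ivy-Oak-Easton: 4+19+16+15+14 = 68
Easton-North-Ivy-Oak-Denton-Easton: 4+12+15+12+18 = 61
Easton-North-Ivy-Denton-Oak-Easton: 4+12+16+12+14 = 58
Easton-Oak-North-Denton-Ivy-Easton: 14+18+19+16+8 = 75
Easton-Oak-North-Ivy-Denton-Easton: 14+18+12+16+18 = 78
Easton-Oak-Denton-North-Ivy-Easton: 14+12+19+12+8 = 65
Easton-Oak-Ivy-North-Denton-Easton: 14+15+12+19+18 = 78
Easton-Denton-North-Oak-Ivy-Easton: 18+19+18+15+8 = 78
Easton-Denton-Oak-North-Ivy-Easton: 18+12+18+12+8 = 68
The minimum is 58.
One optimal route: Easton → North → Oak → Denton → Ivy → Easton (or its reverse).

Shortest round trip = 58 miles.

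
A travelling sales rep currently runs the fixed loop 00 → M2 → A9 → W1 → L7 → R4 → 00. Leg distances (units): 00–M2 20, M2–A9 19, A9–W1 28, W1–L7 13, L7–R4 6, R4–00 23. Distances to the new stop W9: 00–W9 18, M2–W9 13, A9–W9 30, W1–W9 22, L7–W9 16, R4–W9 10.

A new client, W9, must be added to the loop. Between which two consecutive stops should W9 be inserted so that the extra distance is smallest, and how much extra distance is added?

+5 — insert W9 between R4 and 00.

Insertion cost between consecutive stops i–j is d(i,W9) + d(W9,j) − d(i,j):
  between 00 and M2: 18 + 13 − 20 = 11
  between M2 and A9: 13 + 30 − 19 = 24
  between A9 and W1: 30 + 22 − 28 = 24
  between W1 and L7: 22 + 16 − 13 = 25
  between L7 and R4: 16 + 10 − 6 = 20
  between R4 and 00: 10 + 18 − 23 = 5
Cheapest insertion is between R4 and 00, adding 5.
New total = 109 + 5 = 114.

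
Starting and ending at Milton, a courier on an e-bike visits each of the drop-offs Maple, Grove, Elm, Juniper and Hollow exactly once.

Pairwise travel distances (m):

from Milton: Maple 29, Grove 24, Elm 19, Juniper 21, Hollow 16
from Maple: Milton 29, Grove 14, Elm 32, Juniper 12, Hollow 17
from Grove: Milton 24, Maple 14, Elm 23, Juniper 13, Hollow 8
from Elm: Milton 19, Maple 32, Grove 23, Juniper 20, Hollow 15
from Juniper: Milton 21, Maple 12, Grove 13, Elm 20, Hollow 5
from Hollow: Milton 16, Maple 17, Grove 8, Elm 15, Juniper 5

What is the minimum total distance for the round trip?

Milton-Maple-Grove-Elm-Juniper-Hollow-Milton: 29+14+23+20+5+16 = 107
Milton-Maple-Grove-Elm-Hollow-Juniper-Milton: 29+14+23+15+5+21 = 107
Milton-Maple-Grove-Juniper-Elm-Hollow-Milton: 29+14+13+20+15+16 = 107
Milton-Maple-Grove-Juniper-Hollow-Elm-Milton: 29+14+13+5+15+19 = 95
Milton-Maple-Grove-Hollow-Elm-Juniper-Milton: 29+14+8+15+20+21 = 107
Milton-Maple-Grove-Hollow-Juniper-Elm-Milton: 29+14+8+5+20+19 = 95
Milton-Maple-Elm-Grove-Juniper-Hollow-Milton: 29+32+23+13+5+16 = 118
Milton-Maple-Elm-Grove-Hollow-Juniper-Milton: 29+32+23+8+5+21 = 118
Milton-Maple-Elm-Juniper-Grove-Hollow-Milton: 29+32+20+13+8+16 = 118
Milton-Maple-Elm-Juniper-Hollow-Grove-Milton: 29+32+20+5+8+24 = 118
Milton-Maple-Elm-Hollow-Grove-Juniper-Milton: 29+32+15+8+13+21 = 118
Milton-Maple-Elm-Hollow-Juniper-Grove-Milton: 29+32+15+5+13+24 = 118
Milton-Maple-Juniper-Grove-Elm-Hollow-Milton: 29+12+13+23+15+16 = 108
Milton-Maple-Juniper-Grove-Hollow-Elm-Milton: 29+12+13+8+15+19 = 96
… (46 more)
Milton-Grove-Maple-Juniper-Hollow-Elm-Milton: 24+14+12+5+15+19 = 89  ← best
The minimum is 89.
One optimal route: Milton → Grove → Maple → Juniper → Hollow → Elm → Milton (or its reverse).

Shortest round trip = 89 m.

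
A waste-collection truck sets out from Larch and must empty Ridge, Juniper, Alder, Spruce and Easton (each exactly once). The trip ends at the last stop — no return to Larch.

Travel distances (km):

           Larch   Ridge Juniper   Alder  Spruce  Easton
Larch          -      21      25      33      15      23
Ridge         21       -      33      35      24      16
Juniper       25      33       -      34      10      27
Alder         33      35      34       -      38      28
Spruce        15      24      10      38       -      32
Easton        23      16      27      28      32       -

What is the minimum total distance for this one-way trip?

There are 5! = 120 possible orderings.
Larch → Ridge → Juniper → Alder → Spruce → Easton: 21+33+34+38+32 = 158
Larch → Ridge → Juniper → Alder → Easton → Spruce: 21+33+34+28+32 = 148
Larch → Ridge → Juniper → Spruce → Alder → Easton: 21+33+10+38+28 = 130
Larch → Ridge → Juniper → Spruce → Easton → Alder: 21+33+10+32+28 = 124
Larch → Ridge → Juniper → Easton → Alder → Spruce: 21+33+27+28+38 = 147
Larch → Ridge → Juniper → Easton → Spruce → Alder: 21+33+27+32+38 = 151
Larch → Ridge → Alder → Juniper → Spruce → Easton: 21+35+34+10+32 = 132
Larch → Ridge → Alder → Juniper → Easton → Spruce: 21+35+34+27+32 = 149
Larch → Ridge → Alder → Spruce → Juniper → Easton: 21+35+38+10+27 = 131
Larch → Ridge → Alder → Spruce → Easton → Juniper: 21+35+38+32+27 = 153
Larch → Ridge → Alder → Easton → Juniper → Spruce: 21+35+28+27+10 = 121
Larch → Ridge → Alder → Easton → Spruce → Juniper: 21+35+28+32+10 = 126
Larch → Ridge → Spruce → Juniper → Alder → Easton: 21+24+10+34+28 = 117
Larch → Ridge → Spruce → Juniper → Easton → Alder: 21+24+10+27+28 = 110
… (106 more)
Larch → Spruce → Juniper → Ridge → Easton → Alder: 15+10+33+16+28 = 102  ← best
The minimum is 102.
One shortest path: Larch → Spruce → Juniper → Ridge → Easton → Alder.

Shortest open route: 102 km.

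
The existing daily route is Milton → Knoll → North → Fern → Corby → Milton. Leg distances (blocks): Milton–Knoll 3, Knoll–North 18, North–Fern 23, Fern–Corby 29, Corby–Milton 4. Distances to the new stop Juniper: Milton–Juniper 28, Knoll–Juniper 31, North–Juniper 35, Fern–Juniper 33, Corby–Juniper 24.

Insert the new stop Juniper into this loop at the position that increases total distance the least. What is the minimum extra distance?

Minimum extra distance: 28 blocks, inserting Juniper between Fern and Corby.

Insertion cost between consecutive stops i–j is d(i,Juniper) + d(Juniper,j) − d(i,j):
  between Milton and Knoll: 28 + 31 − 3 = 56
  between Knoll and North: 31 + 35 − 18 = 48
  between North and Fern: 35 + 33 − 23 = 45
  between Fern and Corby: 33 + 24 − 29 = 28
  between Corby and Milton: 24 + 28 − 4 = 48
Cheapest insertion is between Fern and Corby, adding 28.
New total = 77 + 28 = 105.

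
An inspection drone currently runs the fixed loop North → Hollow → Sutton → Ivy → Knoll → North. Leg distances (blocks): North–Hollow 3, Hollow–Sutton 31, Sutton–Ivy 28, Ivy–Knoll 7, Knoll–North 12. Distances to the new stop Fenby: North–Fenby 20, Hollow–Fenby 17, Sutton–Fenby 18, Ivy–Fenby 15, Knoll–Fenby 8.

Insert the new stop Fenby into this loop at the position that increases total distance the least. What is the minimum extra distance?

Insertion cost between consecutive stops i–j is d(i,Fenby) + d(Fenby,j) − d(i,j):
  between North and Hollow: 20 + 17 − 3 = 34
  between Hollow and Sutton: 17 + 18 − 31 = 4
  between Sutton and Ivy: 18 + 15 − 28 = 5
  between Ivy and Knoll: 15 + 8 − 7 = 16
  between Knoll and North: 8 + 20 − 12 = 16
Cheapest insertion is between Hollow and Sutton, adding 4.
New total = 81 + 4 = 85.

Minimum extra distance: 4 blocks, inserting Fenby between Hollow and Sutton.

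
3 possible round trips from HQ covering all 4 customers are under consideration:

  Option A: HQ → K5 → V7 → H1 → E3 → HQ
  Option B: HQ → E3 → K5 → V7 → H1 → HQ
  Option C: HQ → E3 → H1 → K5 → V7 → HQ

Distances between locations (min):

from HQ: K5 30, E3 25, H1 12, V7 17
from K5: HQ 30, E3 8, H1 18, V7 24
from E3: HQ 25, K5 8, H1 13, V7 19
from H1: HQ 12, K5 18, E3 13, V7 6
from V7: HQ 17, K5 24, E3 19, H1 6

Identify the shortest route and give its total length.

75 min — Option B is the shortest.

Option A: 30 + 24 + 6 + 13 + 25 = 98
Option B: 25 + 8 + 24 + 6 + 12 = 75
Option C: 25 + 13 + 18 + 24 + 17 = 97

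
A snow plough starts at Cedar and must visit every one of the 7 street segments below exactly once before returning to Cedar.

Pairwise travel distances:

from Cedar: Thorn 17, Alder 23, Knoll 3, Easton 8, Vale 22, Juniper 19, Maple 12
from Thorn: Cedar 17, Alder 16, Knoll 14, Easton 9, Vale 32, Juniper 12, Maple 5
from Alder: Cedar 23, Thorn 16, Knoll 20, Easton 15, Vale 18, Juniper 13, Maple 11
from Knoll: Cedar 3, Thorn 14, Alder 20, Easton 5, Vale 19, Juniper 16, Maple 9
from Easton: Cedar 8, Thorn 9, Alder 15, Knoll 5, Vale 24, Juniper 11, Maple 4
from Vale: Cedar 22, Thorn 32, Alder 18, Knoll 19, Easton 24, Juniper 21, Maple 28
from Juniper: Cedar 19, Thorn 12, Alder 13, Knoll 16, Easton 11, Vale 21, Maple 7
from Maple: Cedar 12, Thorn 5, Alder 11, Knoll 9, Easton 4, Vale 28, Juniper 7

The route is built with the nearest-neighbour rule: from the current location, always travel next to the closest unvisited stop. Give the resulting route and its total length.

82 along Cedar → Knoll → Easton → Maple → Thorn → Juniper → Alder → Vale → Cedar.

At Cedar the remaining stops are Knoll 3, Easton 8, Maple 12, Thorn 17, Juniper 19, Vale 22, Alder 23; go to Knoll.
At Knoll the remaining stops are Easton 5, Maple 9, Thorn 14, Juniper 16, Vale 19, Alder 20; go to Easton.
At Easton the remaining stops are Maple 4, Thorn 9, Juniper 11, Alder 15, Vale 24; go to Maple.
At Maple the remaining stops are Thorn 5, Juniper 7, Alder 11, Vale 28; go to Thorn.
At Thorn the remaining stops are Juniper 12, Alder 16, Vale 32; go to Juniper.
At Juniper the remaining stops are Alder 13, Vale 21; go to Alder.
At Alder the remaining stops are Vale 18; go to Vale.
Return Vale→Cedar: 22.
Total = 3 + 5 + 4 + 5 + 12 + 13 + 18 + 22 = 82.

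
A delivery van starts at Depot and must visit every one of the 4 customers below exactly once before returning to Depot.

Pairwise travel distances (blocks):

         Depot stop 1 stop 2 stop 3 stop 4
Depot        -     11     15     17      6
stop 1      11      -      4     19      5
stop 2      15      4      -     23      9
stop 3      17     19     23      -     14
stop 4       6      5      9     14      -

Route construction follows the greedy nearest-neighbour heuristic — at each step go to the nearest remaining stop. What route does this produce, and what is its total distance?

Nearest-neighbour total = 55 blocks; route Depot → stop 4 → stop 1 → stop 2 → stop 3 → Depot.

Depot → [stop 4:6 / stop 1:11 / stop 2:15 / stop 3:17] → stop 4 (6)
stop 4 → [stop 1:5 / stop 2:9 / stop 3:14] → stop 1 (5)
stop 1 → [stop 2:4 / stop 3:19] → stop 2 (4)
stop 2 → [stop 3:23] → stop 3 (23)
Return stop 3→Depot: 17.
Total = 6 + 5 + 4 + 23 + 17 = 55.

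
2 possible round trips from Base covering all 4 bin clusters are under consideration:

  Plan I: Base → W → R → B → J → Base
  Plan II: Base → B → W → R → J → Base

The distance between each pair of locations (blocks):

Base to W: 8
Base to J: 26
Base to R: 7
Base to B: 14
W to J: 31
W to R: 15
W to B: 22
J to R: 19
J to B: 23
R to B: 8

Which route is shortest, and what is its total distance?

80 blocks — Plan I is the shortest.

Plan I: 8 + 15 + 8 + 23 + 26 = 80
Plan II: 14 + 22 + 15 + 19 + 26 = 96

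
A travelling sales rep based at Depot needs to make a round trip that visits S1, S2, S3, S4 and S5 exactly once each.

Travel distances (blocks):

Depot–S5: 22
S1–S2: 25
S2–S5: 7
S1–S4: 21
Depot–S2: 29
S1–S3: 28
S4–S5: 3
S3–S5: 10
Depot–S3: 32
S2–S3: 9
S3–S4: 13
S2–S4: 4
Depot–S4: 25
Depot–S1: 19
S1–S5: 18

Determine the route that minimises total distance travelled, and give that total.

With 5 stops there are 5!/2 = 60 distinct round trips (a route and its reverse cost the same).
Depot→S1→S2→S3→S4→S5→Depot: 19+25+9+13+3+22 = 91
Depot→S1→S2→S3→S5→S4→Depot: 19+25+9+10+3+25 = 91
Depot→S1→S2→S4→S3→S5→Depot: 19+25+4+13+10+22 = 93
Depot→S1→S2→S4→S5→S3→Depot: 19+25+4+3+10+32 = 93
Depot→S1→S2→S5→S3→S4→Depot: 19+25+7+10+13+25 = 99
Depot→S1→S2→S5→S4→S3→Depot: 19+25+7+3+13+32 = 99
Depot→S1→S3→S2→S4→S5→Depot: 19+28+9+4+3+22 = 85
Depot→S1→S3→S2→S5→S4→Depot: 19+28+9+7+3+25 = 91
Depot→S1→S3→S4→S2→S5→Depot: 19+28+13+4+7+22 = 93
Depot→S1→S3→S4→S5→S2→Depot: 19+28+13+3+7+29 = 99
Depot→S1→S3→S5→S2→S4→Depot: 19+28+10+7+4+25 = 93
Depot→S1→S3→S5→S4→S2→Depot: 19+28+10+3+4+29 = 93
Depot→S1→S4→S2→S3→S5→Depot: 19+21+4+9+10+22 = 85
Depot→S1→S4→S2→S5→S3→Depot: 19+21+4+7+10+32 = 93
… (46 more)
The minimum is 85.
One optimal route: Depot → S1 → S3 → S2 → S4 → S5 → Depot (or its reverse).

Minimum total distance: 85 blocks.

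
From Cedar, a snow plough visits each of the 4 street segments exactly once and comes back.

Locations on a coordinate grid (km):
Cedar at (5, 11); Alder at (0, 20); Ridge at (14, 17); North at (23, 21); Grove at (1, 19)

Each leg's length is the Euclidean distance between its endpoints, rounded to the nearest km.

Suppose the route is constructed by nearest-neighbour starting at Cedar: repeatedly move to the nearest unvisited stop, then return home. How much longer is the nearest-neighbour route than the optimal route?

1 km longer than the optimal tour.

From Cedar: Grove=9, Alder=10, Ridge=11, North=21 → choose Grove (9).
From Grove: Alder=1, Ridge=13, North=22 → choose Alder (1).
From Alder: Ridge=14, North=23 → choose Ridge (14).
From Ridge: North=10 → choose North (10).
NN route Cedar → Grove → Alder → Ridge → North → Cedar costs 55.
Optimal: Cedar → Alder → Grove → North → Ridge → Cedar costs 54 (by enumerating all 12 distinct tours).
Excess = 55 − 54 = 1.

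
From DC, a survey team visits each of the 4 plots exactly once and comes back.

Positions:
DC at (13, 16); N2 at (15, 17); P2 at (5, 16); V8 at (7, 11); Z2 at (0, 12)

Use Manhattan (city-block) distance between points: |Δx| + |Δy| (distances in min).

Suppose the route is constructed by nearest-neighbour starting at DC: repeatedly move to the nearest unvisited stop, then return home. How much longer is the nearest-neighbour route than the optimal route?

Excess over optimum: 4 min.

DC: N2=3, P2=8, V8=11, Z2=17 ⇒ N2
N2: P2=11, V8=14, Z2=20 ⇒ P2
P2: V8=7, Z2=9 ⇒ V8
V8: Z2=8 ⇒ Z2
NN route DC → N2 → P2 → V8 → Z2 → DC costs 46.
Optimal: DC → N2 → P2 → Z2 → V8 → DC costs 42 (by enumerating all 12 distinct tours).
Excess = 46 − 42 = 4.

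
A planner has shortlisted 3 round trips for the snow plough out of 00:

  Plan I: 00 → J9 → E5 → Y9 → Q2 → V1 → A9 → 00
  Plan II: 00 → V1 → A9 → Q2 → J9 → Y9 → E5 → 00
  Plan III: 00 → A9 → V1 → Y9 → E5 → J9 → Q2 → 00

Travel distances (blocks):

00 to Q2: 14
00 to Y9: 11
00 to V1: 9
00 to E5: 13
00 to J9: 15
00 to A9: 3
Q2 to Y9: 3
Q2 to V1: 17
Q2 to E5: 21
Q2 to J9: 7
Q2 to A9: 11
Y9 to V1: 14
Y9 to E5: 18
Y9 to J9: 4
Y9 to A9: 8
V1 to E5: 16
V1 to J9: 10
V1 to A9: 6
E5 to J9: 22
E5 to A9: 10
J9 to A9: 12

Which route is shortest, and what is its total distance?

68 blocks — Plan II is the shortest.

Plan I: 15 + 22 + 18 + 3 + 17 + 6 + 3 = 84
Plan II: 9 + 6 + 11 + 7 + 4 + 18 + 13 = 68
Plan III: 3 + 6 + 14 + 18 + 22 + 7 + 14 = 84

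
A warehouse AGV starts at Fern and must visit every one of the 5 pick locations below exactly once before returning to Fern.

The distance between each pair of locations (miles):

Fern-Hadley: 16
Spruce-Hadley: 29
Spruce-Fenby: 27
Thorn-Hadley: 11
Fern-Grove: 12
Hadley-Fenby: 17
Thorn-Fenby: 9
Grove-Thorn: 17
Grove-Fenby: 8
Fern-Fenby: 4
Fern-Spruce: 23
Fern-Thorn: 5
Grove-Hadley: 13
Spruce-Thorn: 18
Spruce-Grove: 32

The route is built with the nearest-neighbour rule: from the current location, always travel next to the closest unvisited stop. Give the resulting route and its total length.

Nearest-neighbour total = 77 miles; route Fern → Fenby → Grove → Hadley → Thorn → Spruce → Fern.

Fern → [Fenby:4 / Thorn:5 / Grove:12 / Hadley:16 / Spruce:23] → Fenby (4)
Fenby → [Grove:8 / Thorn:9 / Hadley:17 / Spruce:27] → Grove (8)
Grove → [Hadley:13 / Thorn:17 / Spruce:32] → Hadley (13)
Hadley → [Thorn:11 / Spruce:29] → Thorn (11)
Thorn → [Spruce:18] → Spruce (18)
Return Spruce→Fern: 23.
Total = 4 + 8 + 13 + 11 + 18 + 23 = 77.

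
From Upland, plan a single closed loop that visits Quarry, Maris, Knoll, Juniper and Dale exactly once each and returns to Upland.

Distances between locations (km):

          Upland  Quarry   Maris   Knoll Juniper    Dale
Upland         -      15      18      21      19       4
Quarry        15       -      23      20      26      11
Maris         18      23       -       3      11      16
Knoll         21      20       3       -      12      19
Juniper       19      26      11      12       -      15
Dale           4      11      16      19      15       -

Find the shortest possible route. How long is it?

Minimum total distance: 68 km.

Upland-Quarry-Maris-Knoll-Juniper-Dale-Upland: 15+23+3+12+15+4 = 72
Upland-Quarry-Maris-Knoll-Dale-Juniper-Upland: 15+23+3+19+15+19 = 94
Upland-Quarry-Maris-Juniper-Knoll-Dale-Upland: 15+23+11+12+19+4 = 84
Upland-Quarry-Maris-Juniper-Dale-Knoll-Upland: 15+23+11+15+19+21 = 104
Upland-Quarry-Maris-Dale-Knoll-Juniper-Upland: 15+23+16+19+12+19 = 104
Upland-Quarry-Maris-Dale-Juniper-Knoll-Upland: 15+23+16+15+12+21 = 102
Upland-Quarry-Knoll-Maris-Juniper-Dale-Upland: 15+20+3+11+15+4 = 68
Upland-Quarry-Knoll-Maris-Dale-Juniper-Upland: 15+20+3+16+15+19 = 88
Upland-Quarry-Knoll-Juniper-Maris-Dale-Upland: 15+20+12+11+16+4 = 78
Upland-Quarry-Knoll-Juniper-Dale-Maris-Upland: 15+20+12+15+16+18 = 96
Upland-Quarry-Knoll-Dale-Maris-Juniper-Upland: 15+20+19+16+11+19 = 100
Upland-Quarry-Knoll-Dale-Juniper-Maris-Upland: 15+20+19+15+11+18 = 98
Upland-Quarry-Juniper-Maris-Knoll-Dale-Upland: 15+26+11+3+19+4 = 78
Upland-Quarry-Juniper-Maris-Dale-Knoll-Upland: 15+26+11+16+19+21 = 108
… (46 more)
The minimum is 68.
One optimal route: Upland → Quarry → Knoll → Maris → Juniper → Dale → Upland (or its reverse).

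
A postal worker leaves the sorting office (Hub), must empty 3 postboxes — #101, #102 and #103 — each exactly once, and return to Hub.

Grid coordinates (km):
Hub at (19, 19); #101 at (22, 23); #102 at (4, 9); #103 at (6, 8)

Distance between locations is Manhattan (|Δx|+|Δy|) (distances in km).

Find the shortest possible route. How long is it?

66 km — the shortest possible round trip.

With 3 stops there are 3!/2 = 3 distinct round trips (a route and its reverse cost the same).
Hub - #101 - #102 - #103 - Hub: 7+32+3+24 = 66
Hub - #101 - #103 - #102 - Hub: 7+31+3+25 = 66
Hub - #102 - #101 - #103 - Hub: 25+32+31+24 = 112
The minimum is 66.
One optimal route: Hub → #101 → #102 → #103 → Hub (or its reverse).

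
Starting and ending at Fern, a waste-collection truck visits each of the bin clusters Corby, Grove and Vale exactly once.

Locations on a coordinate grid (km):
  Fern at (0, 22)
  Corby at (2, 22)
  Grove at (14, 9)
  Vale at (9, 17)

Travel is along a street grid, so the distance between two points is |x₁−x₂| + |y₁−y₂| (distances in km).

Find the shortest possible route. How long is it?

Minimum total distance: 54 km.

With 3 stops there are 3!/2 = 3 distinct round trips (a route and its reverse cost the same).
Fern - Corby - Grove - Vale - Fern: 2+25+13+14 = 54
Fern - Corby - Vale - Grove - Fern: 2+12+13+27 = 54
Fern - Grove - Corby - Vale - Fern: 27+25+12+14 = 78
The minimum is 54.
One optimal route: Fern → Corby → Grove → Vale → Fern (or its reverse).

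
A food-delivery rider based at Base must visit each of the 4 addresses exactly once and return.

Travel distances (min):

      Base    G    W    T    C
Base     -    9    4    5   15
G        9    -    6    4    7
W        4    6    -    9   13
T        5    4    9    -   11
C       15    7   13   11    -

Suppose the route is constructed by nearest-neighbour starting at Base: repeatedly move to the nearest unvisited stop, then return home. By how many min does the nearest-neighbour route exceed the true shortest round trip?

Excess over optimum: 7 min.

From Base: W=4, T=5, G=9, C=15 → choose W (4).
From W: G=6, T=9, C=13 → choose G (6).
From G: T=4, C=7 → choose T (4).
From T: C=11 → choose C (11).
NN route Base → W → G → T → C → Base costs 40.
Optimal: Base → W → G → C → T → Base costs 33 (by enumerating all 12 distinct tours).
Excess = 40 − 33 = 7.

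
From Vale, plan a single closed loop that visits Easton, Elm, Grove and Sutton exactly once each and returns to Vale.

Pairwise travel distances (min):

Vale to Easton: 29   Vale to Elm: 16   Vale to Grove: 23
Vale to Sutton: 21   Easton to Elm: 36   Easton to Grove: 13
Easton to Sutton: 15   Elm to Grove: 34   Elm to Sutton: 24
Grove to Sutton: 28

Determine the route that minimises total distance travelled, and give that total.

Vale → Easton → Elm → Grove → Sutton → Vale: 29+36+34+28+21 = 148
Vale → Easton → Elm → Sutton → Grove → Vale: 29+36+24+28+23 = 140
Vale → Easton → Grove → Elm → Sutton → Vale: 29+13+34+24+21 = 121
Vale → Easton → Grove → Sutton → Elm → Vale: 29+13+28+24+16 = 110
Vale → Easton → Sutton → Elm → Grove → Vale: 29+15+24+34+23 = 125
Vale → Easton → Sutton → Grove → Elm → Vale: 29+15+28+34+16 = 122
Vale → Elm → Easton → Grove → Sutton → Vale: 16+36+13+28+21 = 114
Vale → Elm → Easton → Sutton → Grove → Vale: 16+36+15+28+23 = 118
Vale → Elm → Grove → Easton → Sutton → Vale: 16+34+13+15+21 = 99
Vale → Elm → Sutton → Easton → Grove → Vale: 16+24+15+13+23 = 91
Vale → Grove → Easton → Elm → Sutton → Vale: 23+13+36+24+21 = 117
Vale → Grove → Elm → Easton → Sutton → Vale: 23+34+36+15+21 = 129
The minimum is 91.
One optimal route: Vale → Elm → Sutton → Easton → Grove → Vale (or its reverse).

Minimum total distance: 91 min.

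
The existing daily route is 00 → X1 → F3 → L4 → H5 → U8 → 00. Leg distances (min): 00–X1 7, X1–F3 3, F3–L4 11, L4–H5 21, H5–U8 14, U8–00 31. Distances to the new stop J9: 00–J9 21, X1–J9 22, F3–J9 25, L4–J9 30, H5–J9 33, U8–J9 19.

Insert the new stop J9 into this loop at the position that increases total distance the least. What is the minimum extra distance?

Minimum extra distance: 9 min, inserting J9 between U8 and 00.

Insertion cost between consecutive stops i–j is d(i,J9) + d(J9,j) − d(i,j):
  between 00 and X1: 21 + 22 − 7 = 36
  between X1 and F3: 22 + 25 − 3 = 44
  between F3 and L4: 25 + 30 − 11 = 44
  between L4 and H5: 30 + 33 − 21 = 42
  between H5 and U8: 33 + 19 − 14 = 38
  between U8 and 00: 19 + 21 − 31 = 9
Cheapest insertion is between U8 and 00, adding 9.
New total = 87 + 9 = 96.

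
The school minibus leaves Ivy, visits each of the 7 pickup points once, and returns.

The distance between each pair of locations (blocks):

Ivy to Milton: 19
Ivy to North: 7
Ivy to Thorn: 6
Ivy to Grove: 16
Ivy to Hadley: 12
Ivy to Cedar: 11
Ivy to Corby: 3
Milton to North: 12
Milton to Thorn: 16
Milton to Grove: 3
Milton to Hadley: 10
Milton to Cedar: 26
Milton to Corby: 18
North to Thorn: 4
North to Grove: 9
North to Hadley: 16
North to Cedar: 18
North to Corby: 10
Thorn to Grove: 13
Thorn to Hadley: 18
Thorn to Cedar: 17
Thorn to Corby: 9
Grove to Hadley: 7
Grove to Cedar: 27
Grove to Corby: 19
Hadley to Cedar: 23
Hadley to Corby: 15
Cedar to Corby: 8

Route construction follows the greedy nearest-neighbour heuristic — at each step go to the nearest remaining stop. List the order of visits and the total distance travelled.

From Ivy: distances to unvisited — Corby=3, Thorn=6, North=7, Cedar=11, Hadley=12, Grove=16, Milton=19. Nearest is Corby (3).
From Corby: distances to unvisited — Cedar=8, Thorn=9, North=10, Hadley=15, Milton=18, Grove=19. Nearest is Cedar (8).
From Cedar: distances to unvisited — Thorn=17, North=18, Hadley=23, Milton=26, Grove=27. Nearest is Thorn (17).
From Thorn: distances to unvisited — North=4, Grove=13, Milton=16, Hadley=18. Nearest is North (4).
From North: distances to unvisited — Grove=9, Milton=12, Hadley=16. Nearest is Grove (9).
From Grove: distances to unvisited — Milton=3, Hadley=7. Nearest is Milton (3).
From Milton: distances to unvisited — Hadley=10. Nearest is Hadley (10).
Return Hadley→Ivy: 12.
Total = 3 + 8 + 17 + 4 + 9 + 3 + 10 + 12 = 66.

66 blocks along Ivy → Corby → Cedar → Thorn → North → Grove → Milton → Hadley → Ivy.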